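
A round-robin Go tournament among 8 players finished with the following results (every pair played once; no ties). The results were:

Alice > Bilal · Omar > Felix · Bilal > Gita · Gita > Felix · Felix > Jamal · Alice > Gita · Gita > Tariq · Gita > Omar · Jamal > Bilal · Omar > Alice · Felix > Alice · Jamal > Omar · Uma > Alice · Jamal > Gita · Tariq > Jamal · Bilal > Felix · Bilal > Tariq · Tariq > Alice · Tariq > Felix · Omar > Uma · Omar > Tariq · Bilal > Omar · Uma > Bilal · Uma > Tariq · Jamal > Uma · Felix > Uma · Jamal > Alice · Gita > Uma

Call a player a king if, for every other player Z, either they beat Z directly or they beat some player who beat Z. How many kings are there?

7

Tariq reaches everyone (king).
Omar reaches everyone (king).
Alice cannot reach Jamal in two steps.
Felix reaches everyone (king).
Bilal reaches everyone (king).
Gita reaches everyone (king).
Jamal reaches everyone (king).
Uma reaches everyone (king).
Kings: Tariq, Omar, Felix, Bilal, Gita, Jamal, Uma — 7.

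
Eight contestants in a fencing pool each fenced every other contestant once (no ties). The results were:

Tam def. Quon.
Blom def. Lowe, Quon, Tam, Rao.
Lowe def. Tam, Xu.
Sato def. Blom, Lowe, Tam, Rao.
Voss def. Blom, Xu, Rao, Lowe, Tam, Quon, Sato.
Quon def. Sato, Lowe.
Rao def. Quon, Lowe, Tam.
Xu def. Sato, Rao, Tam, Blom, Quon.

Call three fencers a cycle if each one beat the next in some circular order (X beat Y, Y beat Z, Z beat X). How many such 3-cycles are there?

8

Win totals: Voss 7, Rao 3, Quon 2, Xu 5, Lowe 2, Tam 1, Blom 4, Sato 4.
A fencer with w wins dominates both others in C(w,2) triples; summing gives 21 + 3 + 1 + 10 + 1 + 0 + 6 + 6 = 48 transitive triples.
Total triples C(8,3) = 56, so cyclic triples = 56 − 48 = 8.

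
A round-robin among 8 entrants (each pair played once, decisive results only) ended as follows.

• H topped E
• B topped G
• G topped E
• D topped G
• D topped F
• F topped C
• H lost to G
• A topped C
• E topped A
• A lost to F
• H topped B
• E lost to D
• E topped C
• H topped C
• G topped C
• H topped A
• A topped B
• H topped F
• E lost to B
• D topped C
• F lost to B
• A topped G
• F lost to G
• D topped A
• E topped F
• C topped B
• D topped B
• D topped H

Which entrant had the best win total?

Win totals: A 3, B 3, C 1, D 7, E 3, F 2, G 4, H 5.
D leads with 7 wins (next highest: 5).

D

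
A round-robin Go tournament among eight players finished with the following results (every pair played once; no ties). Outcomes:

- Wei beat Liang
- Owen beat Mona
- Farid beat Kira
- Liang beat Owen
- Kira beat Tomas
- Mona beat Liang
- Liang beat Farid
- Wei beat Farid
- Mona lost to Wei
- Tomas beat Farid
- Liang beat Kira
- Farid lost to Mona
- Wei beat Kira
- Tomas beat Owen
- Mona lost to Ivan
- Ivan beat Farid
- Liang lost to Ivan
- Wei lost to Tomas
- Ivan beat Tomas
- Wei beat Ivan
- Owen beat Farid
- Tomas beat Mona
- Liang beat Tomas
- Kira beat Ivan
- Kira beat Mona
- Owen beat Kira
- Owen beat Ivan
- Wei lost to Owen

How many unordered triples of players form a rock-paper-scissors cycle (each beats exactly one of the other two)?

14

Win totals: Owen 5, Mona 2, Kira 3, Farid 1, Tomas 4, Liang 4, Wei 5, Ivan 4.
A player with w wins dominates both others in C(w,2) triples; summing gives 10 + 1 + 3 + 0 + 6 + 6 + 10 + 6 = 42 transitive triples.
Total triples C(8,3) = 56, so cyclic triples = 56 − 42 = 14.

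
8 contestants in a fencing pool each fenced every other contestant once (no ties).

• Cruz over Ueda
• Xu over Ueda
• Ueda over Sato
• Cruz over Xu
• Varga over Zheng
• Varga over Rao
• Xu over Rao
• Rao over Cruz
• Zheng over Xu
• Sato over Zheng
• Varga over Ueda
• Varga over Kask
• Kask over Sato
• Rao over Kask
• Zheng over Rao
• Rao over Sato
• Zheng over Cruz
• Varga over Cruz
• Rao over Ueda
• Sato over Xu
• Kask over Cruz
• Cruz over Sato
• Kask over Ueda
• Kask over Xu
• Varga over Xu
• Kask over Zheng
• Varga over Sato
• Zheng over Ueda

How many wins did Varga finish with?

Varga's results: beat Xu, Ueda, Rao, Zheng, Kask, Cruz, Sato; lost to no one.
That is 7 wins.

7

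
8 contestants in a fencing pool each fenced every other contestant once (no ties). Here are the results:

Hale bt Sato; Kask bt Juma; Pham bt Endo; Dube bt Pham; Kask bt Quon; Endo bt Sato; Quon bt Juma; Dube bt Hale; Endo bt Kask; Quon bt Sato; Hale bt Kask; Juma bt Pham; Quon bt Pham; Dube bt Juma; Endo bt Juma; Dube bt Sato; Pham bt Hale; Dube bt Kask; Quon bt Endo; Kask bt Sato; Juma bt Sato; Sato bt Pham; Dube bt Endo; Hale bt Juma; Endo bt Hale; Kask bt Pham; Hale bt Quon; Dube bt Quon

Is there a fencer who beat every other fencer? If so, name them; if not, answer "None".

Dube has 7 wins out of 7 opponents — a perfect record.

Dube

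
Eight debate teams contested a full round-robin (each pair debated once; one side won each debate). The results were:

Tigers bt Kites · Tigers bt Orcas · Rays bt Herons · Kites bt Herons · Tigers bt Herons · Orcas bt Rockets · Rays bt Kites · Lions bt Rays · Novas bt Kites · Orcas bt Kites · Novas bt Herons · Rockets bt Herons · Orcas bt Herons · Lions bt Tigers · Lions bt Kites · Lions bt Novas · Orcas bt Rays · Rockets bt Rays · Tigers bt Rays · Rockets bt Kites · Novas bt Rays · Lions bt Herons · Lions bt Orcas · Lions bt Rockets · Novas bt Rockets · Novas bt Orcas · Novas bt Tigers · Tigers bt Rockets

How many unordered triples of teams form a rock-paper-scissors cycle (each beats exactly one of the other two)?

0

Win totals: Herons 0, Lions 7, Rays 2, Orcas 4, Rockets 3, Tigers 5, Novas 6, Kites 1.
A team with w wins dominates both others in C(w,2) triples; summing gives 0 + 21 + 1 + 6 + 3 + 10 + 15 + 0 = 56 transitive triples.
Total triples C(8,3) = 56, so cyclic triples = 56 − 56 = 0.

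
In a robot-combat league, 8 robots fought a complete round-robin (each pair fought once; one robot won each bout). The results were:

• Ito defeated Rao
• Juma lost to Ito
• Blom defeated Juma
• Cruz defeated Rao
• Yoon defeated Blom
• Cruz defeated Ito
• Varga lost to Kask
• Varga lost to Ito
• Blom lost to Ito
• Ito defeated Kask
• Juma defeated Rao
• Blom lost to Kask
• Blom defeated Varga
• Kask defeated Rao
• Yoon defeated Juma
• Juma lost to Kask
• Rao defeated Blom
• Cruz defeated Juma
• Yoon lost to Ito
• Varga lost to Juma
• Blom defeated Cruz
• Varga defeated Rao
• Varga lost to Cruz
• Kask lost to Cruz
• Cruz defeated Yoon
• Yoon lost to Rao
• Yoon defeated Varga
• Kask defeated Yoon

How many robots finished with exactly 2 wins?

Win totals: Cruz 6, Blom 3, Rao 2, Yoon 3, Varga 1, Kask 5, Ito 6, Juma 2.
Exactly 2: Rao, Juma — 2 robots.

2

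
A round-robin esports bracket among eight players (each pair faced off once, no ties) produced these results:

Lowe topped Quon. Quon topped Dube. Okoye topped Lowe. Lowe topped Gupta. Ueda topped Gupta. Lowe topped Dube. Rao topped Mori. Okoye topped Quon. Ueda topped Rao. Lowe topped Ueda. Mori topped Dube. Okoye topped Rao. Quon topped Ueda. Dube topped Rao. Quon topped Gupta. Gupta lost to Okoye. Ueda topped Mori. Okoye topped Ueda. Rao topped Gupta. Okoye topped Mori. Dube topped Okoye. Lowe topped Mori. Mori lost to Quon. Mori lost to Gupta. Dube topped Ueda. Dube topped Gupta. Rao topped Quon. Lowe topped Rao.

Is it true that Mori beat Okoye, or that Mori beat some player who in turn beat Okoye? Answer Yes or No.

Yes

Mori did not beat Okoye directly.
Mori beat Dube. Of those, Dube beat Okoye.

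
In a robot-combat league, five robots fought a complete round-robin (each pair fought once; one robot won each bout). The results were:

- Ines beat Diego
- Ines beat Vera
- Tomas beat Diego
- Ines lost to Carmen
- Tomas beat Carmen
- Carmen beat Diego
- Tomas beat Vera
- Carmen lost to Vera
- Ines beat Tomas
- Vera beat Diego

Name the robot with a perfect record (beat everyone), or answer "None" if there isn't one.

None

Highest win total is Tomas with 3 (out of 4 possible).
Tomas lost to Ines, so no robot went undefeated.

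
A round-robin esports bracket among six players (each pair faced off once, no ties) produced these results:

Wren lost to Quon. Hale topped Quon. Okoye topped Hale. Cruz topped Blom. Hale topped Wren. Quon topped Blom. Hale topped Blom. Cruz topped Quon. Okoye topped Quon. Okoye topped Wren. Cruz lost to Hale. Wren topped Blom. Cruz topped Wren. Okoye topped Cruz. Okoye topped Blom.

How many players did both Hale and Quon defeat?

Hale beat: Wren, Quon, Cruz, Blom.
Quon beat: Wren, Blom.
Both beat: Wren, Blom — 2.

2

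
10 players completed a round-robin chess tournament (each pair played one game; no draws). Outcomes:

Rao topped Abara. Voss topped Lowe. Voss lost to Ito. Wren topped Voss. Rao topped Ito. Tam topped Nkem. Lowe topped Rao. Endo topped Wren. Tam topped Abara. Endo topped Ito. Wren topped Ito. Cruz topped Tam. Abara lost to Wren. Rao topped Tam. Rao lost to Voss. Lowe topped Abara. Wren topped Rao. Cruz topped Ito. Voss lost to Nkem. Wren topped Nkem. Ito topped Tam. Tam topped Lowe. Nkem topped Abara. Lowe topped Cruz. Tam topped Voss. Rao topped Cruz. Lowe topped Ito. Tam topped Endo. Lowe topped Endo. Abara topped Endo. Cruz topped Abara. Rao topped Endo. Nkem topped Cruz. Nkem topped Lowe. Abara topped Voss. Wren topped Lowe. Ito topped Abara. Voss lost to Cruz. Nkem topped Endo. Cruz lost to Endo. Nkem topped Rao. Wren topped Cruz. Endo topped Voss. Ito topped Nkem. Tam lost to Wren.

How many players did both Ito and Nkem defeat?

2

Ito beat: Nkem, Tam, Voss, Abara.
Nkem beat: Endo, Cruz, Voss, Abara, Lowe, Rao.
Both beat: Voss, Abara — 2.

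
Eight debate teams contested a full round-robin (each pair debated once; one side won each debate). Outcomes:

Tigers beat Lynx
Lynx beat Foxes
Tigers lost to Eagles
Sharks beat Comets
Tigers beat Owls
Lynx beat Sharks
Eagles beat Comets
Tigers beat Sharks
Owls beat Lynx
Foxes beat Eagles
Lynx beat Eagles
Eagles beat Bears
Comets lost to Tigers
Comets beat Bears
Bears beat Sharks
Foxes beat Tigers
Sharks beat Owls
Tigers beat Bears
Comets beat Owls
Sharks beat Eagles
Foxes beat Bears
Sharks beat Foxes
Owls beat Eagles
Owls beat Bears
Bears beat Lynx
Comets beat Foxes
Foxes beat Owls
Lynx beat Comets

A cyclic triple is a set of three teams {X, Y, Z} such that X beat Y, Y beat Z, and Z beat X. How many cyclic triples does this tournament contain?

18

Win totals: Lynx 4, Foxes 4, Tigers 5, Bears 2, Comets 3, Eagles 3, Sharks 4, Owls 3.
A team with w wins dominates both others in C(w,2) triples; summing gives 6 + 6 + 10 + 1 + 3 + 3 + 6 + 3 = 38 transitive triples.
Total triples C(8,3) = 56, so cyclic triples = 56 − 38 = 18.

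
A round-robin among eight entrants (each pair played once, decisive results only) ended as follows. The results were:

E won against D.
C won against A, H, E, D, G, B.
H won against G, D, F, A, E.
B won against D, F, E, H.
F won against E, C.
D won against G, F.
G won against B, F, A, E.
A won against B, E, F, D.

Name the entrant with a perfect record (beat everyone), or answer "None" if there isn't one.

None

Highest win total is C with 6 (out of 7 possible).
C lost to F, so no entrant went undefeated.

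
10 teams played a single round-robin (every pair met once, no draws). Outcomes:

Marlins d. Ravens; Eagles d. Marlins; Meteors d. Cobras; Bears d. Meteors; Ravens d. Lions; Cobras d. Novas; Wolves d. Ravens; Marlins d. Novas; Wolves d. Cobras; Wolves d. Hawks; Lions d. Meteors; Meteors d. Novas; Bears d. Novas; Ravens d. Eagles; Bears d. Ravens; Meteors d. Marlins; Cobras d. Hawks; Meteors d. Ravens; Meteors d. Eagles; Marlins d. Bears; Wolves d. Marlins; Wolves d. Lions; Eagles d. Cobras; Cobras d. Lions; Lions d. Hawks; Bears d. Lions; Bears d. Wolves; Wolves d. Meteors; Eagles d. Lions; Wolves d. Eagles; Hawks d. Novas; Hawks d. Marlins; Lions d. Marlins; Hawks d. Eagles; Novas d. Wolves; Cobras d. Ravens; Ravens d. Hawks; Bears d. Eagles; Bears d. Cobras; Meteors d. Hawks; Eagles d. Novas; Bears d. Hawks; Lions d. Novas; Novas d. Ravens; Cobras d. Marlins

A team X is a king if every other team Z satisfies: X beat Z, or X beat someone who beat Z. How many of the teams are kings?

7

Hawks cannot reach Meteors in two steps.
Marlins reaches everyone (king).
Wolves reaches everyone (king).
Novas cannot reach Bears in two steps.
Lions reaches everyone (king).
Meteors reaches everyone (king).
Bears reaches everyone (king).
Cobras reaches everyone (king).
Ravens cannot reach Wolves, Bears in two steps.
Eagles reaches everyone (king).
Kings: Marlins, Wolves, Lions, Meteors, Bears, Cobras, Eagles — 7.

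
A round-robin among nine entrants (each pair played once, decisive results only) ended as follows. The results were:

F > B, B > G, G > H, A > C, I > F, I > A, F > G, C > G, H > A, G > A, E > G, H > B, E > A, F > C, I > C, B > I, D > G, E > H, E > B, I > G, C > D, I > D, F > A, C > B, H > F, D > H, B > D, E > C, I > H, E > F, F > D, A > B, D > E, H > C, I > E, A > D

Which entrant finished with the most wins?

I

Win totals: A 3, B 3, C 3, D 3, E 6, F 5, G 2, H 4, I 7.
I leads with 7 wins (next highest: 6).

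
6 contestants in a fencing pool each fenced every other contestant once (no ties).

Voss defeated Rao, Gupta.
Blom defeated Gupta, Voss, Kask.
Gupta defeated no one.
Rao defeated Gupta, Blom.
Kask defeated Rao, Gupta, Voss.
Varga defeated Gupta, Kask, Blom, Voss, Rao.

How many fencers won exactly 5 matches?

1

Win totals: Rao 2, Voss 2, Kask 3, Varga 5, Blom 3, Gupta 0.
Exactly 5: Varga — 1 fencer.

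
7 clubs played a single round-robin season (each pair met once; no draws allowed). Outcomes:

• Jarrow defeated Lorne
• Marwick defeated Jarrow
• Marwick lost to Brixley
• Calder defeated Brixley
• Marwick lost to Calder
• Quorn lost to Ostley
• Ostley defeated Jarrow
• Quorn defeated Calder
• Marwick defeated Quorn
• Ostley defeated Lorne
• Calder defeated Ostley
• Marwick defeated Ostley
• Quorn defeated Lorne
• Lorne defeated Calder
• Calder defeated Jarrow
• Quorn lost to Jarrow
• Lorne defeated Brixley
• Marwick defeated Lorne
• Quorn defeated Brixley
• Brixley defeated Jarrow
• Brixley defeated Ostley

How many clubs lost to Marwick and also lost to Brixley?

2

Marwick beat: Quorn, Lorne, Ostley, Jarrow.
Brixley beat: Ostley, Marwick, Jarrow.
Both beat: Ostley, Jarrow — 2.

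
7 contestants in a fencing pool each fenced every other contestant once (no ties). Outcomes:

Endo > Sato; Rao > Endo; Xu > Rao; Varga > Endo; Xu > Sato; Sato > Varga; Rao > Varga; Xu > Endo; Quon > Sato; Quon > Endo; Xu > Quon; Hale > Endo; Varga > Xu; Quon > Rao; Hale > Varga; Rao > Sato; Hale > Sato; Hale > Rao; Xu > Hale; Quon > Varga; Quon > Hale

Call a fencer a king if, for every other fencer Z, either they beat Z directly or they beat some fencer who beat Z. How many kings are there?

3

Hale cannot reach Quon in two steps.
Sato cannot reach Hale, Rao, Quon in two steps.
Varga reaches everyone (king).
Rao cannot reach Hale, Quon in two steps.
Endo cannot reach Hale, Rao, Xu, Quon in two steps.
Xu reaches everyone (king).
Quon reaches everyone (king).
Kings: Varga, Xu, Quon — 3.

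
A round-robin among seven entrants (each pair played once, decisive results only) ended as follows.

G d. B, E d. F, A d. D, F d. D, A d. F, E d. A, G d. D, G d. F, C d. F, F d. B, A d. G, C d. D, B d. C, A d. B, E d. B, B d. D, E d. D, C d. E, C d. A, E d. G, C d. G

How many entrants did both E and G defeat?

3

E beat: A, B, D, F, G.
G beat: B, D, F.
Both beat: B, D, F — 3.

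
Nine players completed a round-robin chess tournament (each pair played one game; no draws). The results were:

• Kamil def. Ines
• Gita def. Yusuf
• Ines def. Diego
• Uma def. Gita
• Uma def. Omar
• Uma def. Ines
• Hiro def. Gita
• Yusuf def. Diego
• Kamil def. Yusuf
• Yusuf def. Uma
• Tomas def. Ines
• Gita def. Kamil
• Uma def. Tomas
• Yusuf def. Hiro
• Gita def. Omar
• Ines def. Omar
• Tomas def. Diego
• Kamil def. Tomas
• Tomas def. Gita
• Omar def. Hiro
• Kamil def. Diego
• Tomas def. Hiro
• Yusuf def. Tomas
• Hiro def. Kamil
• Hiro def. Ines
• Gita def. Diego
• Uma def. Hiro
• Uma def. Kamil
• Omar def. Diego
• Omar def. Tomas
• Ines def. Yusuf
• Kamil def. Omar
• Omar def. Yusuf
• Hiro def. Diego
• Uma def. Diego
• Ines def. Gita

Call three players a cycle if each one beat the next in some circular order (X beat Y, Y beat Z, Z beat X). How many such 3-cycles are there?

Win totals: Gita 4, Yusuf 4, Omar 4, Diego 0, Kamil 5, Tomas 4, Hiro 4, Ines 4, Uma 7.
A player with w wins dominates both others in C(w,2) triples; summing gives 6 + 6 + 6 + 0 + 10 + 6 + 6 + 6 + 21 = 67 transitive triples.
Total triples C(9,3) = 84, so cyclic triples = 84 − 67 = 17.

17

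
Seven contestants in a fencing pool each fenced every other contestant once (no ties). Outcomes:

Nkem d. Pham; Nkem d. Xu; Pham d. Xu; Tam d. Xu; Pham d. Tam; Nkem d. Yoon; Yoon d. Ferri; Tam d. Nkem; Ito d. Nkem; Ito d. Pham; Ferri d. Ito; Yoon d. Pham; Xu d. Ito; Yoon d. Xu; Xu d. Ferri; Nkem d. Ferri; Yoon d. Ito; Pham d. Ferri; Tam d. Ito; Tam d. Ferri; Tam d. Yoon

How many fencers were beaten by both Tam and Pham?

Tam beat: Ferri, Xu, Yoon, Nkem, Ito.
Pham beat: Ferri, Tam, Xu.
Both beat: Ferri, Xu — 2.

2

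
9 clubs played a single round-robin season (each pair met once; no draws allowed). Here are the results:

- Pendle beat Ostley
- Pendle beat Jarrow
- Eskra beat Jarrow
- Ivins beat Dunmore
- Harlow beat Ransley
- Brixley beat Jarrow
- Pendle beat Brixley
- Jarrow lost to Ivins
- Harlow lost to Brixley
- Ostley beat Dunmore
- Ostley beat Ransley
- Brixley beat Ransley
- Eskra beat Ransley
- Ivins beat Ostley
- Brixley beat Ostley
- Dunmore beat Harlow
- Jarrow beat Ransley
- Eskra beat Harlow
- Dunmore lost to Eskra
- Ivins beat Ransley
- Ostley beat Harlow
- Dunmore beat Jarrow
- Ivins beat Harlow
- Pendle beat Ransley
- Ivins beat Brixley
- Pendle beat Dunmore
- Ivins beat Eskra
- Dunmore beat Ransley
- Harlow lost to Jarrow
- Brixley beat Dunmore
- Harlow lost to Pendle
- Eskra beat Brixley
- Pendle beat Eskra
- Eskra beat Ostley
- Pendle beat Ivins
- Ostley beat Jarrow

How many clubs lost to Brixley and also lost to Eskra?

5

Brixley beat: Ostley, Jarrow, Ransley, Harlow, Dunmore.
Eskra beat: Ostley, Brixley, Jarrow, Ransley, Harlow, Dunmore.
Both beat: Ostley, Jarrow, Ransley, Harlow, Dunmore — 5.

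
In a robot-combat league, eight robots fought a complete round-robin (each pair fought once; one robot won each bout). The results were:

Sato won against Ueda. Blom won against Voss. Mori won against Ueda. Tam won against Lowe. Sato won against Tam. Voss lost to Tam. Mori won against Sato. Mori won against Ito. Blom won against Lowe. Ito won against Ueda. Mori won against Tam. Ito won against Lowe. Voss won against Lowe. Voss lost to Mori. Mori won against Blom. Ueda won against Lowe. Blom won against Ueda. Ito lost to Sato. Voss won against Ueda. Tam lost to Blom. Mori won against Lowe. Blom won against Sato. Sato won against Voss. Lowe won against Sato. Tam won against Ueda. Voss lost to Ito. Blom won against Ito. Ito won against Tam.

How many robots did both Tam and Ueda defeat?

Tam beat: Ueda, Voss, Lowe.
Ueda beat: Lowe.
Both beat: Lowe — 1.

1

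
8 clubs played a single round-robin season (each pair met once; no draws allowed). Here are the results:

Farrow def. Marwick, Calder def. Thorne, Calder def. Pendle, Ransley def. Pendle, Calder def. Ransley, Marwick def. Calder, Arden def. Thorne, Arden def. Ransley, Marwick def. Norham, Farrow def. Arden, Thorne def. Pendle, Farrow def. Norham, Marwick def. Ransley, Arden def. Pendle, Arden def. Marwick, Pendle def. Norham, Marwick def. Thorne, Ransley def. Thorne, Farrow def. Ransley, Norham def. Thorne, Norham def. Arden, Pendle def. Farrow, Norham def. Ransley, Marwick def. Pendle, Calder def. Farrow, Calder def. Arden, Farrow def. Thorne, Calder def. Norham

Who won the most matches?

Calder

Win totals: Marwick 5, Calder 6, Thorne 1, Ransley 2, Pendle 2, Farrow 5, Norham 3, Arden 4.
Calder leads with 6 wins (next highest: 5).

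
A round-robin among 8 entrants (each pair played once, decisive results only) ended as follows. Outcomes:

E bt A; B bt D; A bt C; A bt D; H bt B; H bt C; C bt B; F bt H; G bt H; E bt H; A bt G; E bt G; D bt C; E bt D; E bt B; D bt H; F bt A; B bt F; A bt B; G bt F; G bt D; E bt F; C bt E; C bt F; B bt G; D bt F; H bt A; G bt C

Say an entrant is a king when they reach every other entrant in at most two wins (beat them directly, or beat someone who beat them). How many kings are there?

A reaches everyone (king).
B cannot reach E in two steps.
C reaches everyone (king).
D cannot reach G in two steps.
E reaches everyone (king).
F cannot reach E in two steps.
G reaches everyone (king).
H reaches everyone (king).
Kings: A, C, E, G, H — 5.

5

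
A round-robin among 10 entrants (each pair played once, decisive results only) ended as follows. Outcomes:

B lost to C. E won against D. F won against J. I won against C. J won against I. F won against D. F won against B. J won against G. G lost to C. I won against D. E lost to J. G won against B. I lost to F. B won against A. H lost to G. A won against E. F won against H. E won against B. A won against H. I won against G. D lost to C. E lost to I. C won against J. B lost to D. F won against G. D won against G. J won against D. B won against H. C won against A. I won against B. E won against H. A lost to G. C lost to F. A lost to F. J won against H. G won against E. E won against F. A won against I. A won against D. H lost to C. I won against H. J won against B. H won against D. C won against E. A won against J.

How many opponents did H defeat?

H's results: beat D; lost to A, B, C, E, F, G, I, J.
That is 1 win.

1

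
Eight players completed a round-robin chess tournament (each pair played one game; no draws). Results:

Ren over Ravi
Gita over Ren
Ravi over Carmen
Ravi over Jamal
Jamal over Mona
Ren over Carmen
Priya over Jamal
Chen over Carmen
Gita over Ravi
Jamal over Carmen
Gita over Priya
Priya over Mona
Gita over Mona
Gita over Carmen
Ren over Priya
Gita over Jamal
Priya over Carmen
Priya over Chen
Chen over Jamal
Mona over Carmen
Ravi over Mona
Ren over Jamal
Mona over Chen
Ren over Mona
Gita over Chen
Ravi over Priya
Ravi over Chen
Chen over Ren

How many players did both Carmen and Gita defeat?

0

Carmen beat: no one.
Gita beat: Mona, Ravi, Ren, Jamal, Priya, Chen, Carmen.
No one was beaten by both.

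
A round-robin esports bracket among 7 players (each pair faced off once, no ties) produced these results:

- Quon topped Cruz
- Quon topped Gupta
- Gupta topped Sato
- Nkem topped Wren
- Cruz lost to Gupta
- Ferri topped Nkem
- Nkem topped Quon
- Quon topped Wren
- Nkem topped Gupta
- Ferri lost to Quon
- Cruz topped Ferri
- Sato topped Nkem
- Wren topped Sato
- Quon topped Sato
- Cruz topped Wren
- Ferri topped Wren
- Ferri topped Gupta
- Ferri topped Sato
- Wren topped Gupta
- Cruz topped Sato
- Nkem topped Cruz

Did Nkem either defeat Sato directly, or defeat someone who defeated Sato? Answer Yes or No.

Yes

Nkem did not beat Sato directly.
Nkem beat Wren, Cruz, Quon, Gupta. Of those, Wren beat Sato.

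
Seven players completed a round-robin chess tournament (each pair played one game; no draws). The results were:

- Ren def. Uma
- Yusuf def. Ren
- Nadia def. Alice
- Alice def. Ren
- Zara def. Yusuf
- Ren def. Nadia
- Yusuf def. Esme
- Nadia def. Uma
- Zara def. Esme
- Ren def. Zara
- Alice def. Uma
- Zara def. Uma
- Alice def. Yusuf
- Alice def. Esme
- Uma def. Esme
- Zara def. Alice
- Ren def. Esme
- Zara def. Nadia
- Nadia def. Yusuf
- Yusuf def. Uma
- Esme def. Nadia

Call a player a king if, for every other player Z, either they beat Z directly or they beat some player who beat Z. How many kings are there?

Esme cannot reach Zara, Ren in two steps.
Nadia cannot reach Zara in two steps.
Yusuf cannot reach Alice in two steps.
Zara reaches everyone (king).
Alice reaches everyone (king).
Uma cannot reach Yusuf, Zara, Alice, Ren in two steps.
Ren reaches everyone (king).
Kings: Zara, Alice, Ren — 3.

3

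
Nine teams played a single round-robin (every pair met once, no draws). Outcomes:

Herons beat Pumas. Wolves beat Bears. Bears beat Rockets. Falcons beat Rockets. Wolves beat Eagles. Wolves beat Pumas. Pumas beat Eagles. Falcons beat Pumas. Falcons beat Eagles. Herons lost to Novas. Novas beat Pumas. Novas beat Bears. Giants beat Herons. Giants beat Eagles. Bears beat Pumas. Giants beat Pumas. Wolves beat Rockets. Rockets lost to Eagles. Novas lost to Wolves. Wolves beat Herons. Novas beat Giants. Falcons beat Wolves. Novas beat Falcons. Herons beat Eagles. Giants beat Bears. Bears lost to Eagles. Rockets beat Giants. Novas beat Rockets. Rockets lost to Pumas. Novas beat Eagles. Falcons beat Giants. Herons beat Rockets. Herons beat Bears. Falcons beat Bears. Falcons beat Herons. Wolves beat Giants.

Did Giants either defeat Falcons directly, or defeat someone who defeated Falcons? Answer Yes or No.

Giants did not beat Falcons directly.
Giants beat Eagles, Bears, Pumas, Herons, but each of them lost to Falcons. No two-step path.

No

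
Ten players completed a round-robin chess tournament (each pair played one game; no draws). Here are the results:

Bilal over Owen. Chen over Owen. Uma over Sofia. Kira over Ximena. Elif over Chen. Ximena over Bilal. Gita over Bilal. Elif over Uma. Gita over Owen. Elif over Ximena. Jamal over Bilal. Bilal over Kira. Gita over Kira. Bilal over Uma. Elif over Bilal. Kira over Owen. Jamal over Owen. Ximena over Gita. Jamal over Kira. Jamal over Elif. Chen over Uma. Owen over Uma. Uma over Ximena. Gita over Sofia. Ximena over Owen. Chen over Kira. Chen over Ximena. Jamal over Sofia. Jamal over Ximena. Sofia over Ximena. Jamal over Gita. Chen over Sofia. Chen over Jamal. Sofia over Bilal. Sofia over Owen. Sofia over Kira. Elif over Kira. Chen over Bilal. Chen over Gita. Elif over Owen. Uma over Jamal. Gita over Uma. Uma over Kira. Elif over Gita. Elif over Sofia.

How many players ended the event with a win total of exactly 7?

Win totals: Jamal 7, Chen 8, Gita 5, Kira 2, Ximena 3, Owen 1, Elif 8, Bilal 3, Sofia 4, Uma 4.
Exactly 7: Jamal — 1 player.

1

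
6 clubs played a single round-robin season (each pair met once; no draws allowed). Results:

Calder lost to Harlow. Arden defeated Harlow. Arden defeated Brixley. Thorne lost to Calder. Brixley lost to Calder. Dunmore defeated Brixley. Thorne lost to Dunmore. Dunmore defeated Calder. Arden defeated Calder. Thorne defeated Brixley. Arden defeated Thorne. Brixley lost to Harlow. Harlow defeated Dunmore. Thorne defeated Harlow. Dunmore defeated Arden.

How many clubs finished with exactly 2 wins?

Win totals: Harlow 3, Dunmore 4, Arden 4, Brixley 0, Calder 2, Thorne 2.
Exactly 2: Calder, Thorne — 2 clubs.

2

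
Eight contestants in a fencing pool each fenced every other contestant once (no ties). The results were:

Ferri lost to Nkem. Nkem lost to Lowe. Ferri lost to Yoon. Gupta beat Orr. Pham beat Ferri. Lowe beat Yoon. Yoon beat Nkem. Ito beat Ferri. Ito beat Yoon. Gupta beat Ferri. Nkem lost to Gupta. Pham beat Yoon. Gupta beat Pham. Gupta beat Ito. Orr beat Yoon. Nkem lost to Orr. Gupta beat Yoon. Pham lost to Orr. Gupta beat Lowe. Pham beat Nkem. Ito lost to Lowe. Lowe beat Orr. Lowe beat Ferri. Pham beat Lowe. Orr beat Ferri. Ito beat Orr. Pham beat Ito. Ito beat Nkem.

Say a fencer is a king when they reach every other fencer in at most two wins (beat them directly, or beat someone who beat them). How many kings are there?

Nkem cannot reach Lowe, Ito, Orr, Yoon, Pham, Gupta in two steps.
Lowe cannot reach Gupta in two steps.
Ito cannot reach Lowe, Gupta in two steps.
Orr cannot reach Gupta in two steps.
Ferri cannot reach Nkem, Lowe, Ito, Orr, Yoon, Pham, Gupta in two steps.
Yoon cannot reach Lowe, Ito, Orr, Pham, Gupta in two steps.
Pham cannot reach Gupta in two steps.
Gupta reaches everyone (king).
Kings: Gupta — 1.

1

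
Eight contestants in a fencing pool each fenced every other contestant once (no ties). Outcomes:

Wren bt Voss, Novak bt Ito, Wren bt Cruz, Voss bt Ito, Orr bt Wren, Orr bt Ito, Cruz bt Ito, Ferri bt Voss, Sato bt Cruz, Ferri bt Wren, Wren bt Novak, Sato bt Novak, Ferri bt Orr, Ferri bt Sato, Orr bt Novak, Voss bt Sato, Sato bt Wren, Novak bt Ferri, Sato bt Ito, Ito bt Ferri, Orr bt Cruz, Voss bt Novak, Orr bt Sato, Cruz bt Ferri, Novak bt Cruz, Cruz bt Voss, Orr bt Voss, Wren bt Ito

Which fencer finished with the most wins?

Win totals: Cruz 3, Wren 4, Novak 3, Sato 4, Ito 1, Orr 6, Voss 3, Ferri 4.
Orr leads with 6 wins (next highest: 4).

Orr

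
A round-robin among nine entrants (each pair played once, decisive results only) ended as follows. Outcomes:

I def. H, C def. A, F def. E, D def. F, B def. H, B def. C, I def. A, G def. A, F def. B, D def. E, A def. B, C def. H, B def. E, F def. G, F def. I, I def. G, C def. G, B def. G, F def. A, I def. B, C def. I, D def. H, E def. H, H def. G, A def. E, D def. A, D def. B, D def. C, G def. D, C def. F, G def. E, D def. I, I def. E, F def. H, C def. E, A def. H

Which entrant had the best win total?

D

Win totals: A 3, B 4, C 6, D 7, E 1, F 6, G 3, H 1, I 5.
D leads with 7 wins (next highest: 6).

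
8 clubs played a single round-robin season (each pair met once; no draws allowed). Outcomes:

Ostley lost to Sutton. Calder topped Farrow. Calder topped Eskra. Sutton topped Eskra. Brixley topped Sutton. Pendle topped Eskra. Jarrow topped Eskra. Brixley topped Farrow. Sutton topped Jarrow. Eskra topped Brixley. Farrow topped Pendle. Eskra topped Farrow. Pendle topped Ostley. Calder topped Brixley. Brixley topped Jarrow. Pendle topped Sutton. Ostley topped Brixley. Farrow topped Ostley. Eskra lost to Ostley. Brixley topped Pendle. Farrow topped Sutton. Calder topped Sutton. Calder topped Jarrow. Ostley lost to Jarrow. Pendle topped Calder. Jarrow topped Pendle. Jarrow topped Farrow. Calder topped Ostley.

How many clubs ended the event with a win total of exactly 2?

2

Win totals: Jarrow 4, Calder 6, Pendle 4, Eskra 2, Farrow 3, Ostley 2, Brixley 4, Sutton 3.
Exactly 2: Eskra, Ostley — 2 clubs.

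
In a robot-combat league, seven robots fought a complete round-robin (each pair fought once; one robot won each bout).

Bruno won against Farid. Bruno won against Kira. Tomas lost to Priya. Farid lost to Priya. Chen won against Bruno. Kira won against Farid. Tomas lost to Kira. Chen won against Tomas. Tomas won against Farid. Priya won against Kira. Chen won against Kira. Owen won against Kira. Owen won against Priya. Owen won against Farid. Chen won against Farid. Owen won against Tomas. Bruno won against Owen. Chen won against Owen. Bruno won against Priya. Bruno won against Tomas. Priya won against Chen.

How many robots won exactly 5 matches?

2

Win totals: Chen 5, Owen 4, Kira 2, Bruno 5, Priya 4, Tomas 1, Farid 0.
Exactly 5: Chen, Bruno — 2 robots.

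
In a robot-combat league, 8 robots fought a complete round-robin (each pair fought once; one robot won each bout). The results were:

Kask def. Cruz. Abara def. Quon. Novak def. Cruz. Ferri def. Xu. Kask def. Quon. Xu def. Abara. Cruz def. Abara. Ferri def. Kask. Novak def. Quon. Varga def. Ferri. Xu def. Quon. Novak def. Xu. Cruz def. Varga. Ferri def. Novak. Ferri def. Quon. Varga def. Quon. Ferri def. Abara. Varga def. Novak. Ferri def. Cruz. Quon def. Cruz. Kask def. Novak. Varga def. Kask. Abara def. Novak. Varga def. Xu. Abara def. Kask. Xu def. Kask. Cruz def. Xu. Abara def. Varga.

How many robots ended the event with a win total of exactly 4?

1

Win totals: Cruz 3, Ferri 6, Xu 3, Abara 4, Novak 3, Kask 3, Varga 5, Quon 1.
Exactly 4: Abara — 1 robot.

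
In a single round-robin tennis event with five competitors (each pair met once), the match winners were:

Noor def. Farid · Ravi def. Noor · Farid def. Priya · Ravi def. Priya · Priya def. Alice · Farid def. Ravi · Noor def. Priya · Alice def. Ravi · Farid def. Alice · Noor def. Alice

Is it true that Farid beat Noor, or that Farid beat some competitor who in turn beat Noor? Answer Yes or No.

Yes

Farid did not beat Noor directly.
Farid beat Priya, Alice, Ravi. Of those, Ravi beat Noor.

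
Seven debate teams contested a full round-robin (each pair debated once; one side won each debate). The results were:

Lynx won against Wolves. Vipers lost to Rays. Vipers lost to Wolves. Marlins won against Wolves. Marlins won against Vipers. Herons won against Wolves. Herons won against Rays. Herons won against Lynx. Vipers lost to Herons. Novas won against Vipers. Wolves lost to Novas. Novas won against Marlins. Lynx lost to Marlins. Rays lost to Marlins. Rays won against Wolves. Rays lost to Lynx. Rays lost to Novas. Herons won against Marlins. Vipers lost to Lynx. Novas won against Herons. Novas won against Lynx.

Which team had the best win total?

Novas

Win totals: Novas 6, Wolves 1, Vipers 0, Herons 5, Rays 2, Marlins 4, Lynx 3.
Novas leads with 6 wins (next highest: 5).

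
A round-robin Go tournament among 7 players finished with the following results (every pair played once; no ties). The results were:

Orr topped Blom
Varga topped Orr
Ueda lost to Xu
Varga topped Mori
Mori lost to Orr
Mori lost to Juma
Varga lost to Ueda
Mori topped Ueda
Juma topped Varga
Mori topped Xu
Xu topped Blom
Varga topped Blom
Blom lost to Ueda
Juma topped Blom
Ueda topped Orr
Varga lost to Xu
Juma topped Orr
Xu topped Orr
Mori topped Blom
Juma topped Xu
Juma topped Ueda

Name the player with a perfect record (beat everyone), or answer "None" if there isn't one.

Juma

Juma has 6 wins out of 6 opponents — a perfect record.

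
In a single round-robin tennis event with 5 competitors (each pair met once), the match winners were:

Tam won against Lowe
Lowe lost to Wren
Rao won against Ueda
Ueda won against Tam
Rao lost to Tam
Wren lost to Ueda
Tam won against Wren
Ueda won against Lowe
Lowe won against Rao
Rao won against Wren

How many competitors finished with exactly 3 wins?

2

Win totals: Rao 2, Lowe 1, Tam 3, Wren 1, Ueda 3.
Exactly 3: Tam, Ueda — 2 competitors.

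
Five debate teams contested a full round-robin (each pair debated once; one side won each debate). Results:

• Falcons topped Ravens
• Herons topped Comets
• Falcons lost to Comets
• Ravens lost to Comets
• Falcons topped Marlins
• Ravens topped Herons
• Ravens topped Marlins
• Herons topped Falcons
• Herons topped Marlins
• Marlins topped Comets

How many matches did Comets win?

Comets' results: beat Falcons, Ravens; lost to Herons, Marlins.
That is 2 wins.

2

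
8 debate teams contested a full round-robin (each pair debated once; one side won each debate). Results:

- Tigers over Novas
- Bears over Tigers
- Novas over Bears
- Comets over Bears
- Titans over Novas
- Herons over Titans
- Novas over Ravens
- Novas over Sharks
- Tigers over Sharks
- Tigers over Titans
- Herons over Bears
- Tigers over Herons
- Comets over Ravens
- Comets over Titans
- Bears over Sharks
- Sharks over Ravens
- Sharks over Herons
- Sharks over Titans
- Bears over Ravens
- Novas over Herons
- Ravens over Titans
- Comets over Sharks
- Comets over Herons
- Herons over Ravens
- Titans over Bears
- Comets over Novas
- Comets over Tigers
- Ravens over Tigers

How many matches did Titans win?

Titans' results: beat Novas, Bears; lost to Sharks, Comets, Tigers, Ravens, Herons.
That is 2 wins.

2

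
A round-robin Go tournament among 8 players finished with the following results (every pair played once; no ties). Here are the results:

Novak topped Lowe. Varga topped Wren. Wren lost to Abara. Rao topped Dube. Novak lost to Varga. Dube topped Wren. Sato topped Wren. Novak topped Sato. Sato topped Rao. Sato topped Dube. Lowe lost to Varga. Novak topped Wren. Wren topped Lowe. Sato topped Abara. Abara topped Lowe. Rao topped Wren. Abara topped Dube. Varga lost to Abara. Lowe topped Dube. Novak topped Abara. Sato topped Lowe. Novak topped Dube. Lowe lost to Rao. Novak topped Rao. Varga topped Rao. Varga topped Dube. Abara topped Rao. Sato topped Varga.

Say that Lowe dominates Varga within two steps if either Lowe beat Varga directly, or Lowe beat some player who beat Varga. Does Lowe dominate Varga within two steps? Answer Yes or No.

Lowe did not beat Varga directly.
Lowe beat Dube, but each of them lost to Varga. No two-step path.

No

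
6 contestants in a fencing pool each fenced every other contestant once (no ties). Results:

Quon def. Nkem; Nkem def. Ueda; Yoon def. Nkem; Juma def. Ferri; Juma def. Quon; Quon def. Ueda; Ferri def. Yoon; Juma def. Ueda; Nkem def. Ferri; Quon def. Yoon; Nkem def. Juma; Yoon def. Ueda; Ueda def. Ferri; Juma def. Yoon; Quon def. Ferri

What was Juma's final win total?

4

Juma's results: beat Ueda, Quon, Yoon, Ferri; lost to Nkem.
That is 4 wins.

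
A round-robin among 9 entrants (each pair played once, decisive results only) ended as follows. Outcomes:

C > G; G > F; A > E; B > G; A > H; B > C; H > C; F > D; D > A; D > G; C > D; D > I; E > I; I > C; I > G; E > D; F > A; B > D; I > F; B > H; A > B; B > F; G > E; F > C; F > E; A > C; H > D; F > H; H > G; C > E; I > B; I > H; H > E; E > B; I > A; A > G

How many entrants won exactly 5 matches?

Win totals: A 5, B 5, C 3, D 3, E 3, F 5, G 2, H 4, I 6.
Exactly 5: A, B, F — 3 entrants.

3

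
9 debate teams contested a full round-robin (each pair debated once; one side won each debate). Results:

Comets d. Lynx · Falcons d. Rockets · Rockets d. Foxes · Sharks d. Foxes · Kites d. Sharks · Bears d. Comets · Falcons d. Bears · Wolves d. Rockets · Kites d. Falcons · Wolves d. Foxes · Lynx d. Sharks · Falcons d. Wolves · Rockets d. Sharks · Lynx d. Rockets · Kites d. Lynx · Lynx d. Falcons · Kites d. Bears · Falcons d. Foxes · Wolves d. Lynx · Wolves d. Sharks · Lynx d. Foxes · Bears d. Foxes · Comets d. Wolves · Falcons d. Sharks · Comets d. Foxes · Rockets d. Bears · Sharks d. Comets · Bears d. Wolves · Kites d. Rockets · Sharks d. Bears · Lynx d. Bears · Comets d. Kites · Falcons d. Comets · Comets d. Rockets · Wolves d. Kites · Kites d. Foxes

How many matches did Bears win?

Bears' results: beat Wolves, Foxes, Comets; lost to Lynx, Falcons, Rockets, Sharks, Kites.
That is 3 wins.

3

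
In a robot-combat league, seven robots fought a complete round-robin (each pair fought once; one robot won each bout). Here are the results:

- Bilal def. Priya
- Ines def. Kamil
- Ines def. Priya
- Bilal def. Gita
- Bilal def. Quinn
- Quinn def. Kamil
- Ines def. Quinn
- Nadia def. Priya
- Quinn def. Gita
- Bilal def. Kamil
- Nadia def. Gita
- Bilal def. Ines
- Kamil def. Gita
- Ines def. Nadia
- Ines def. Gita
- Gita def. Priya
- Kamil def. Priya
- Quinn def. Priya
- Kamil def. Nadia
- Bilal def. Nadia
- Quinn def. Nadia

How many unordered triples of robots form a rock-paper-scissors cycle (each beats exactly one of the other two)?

Win totals: Gita 1, Nadia 2, Quinn 4, Bilal 6, Kamil 3, Priya 0, Ines 5.
A robot with w wins dominates both others in C(w,2) triples; summing gives 0 + 1 + 6 + 15 + 3 + 0 + 10 = 35 transitive triples.
Total triples C(7,3) = 35, so cyclic triples = 35 − 35 = 0.

0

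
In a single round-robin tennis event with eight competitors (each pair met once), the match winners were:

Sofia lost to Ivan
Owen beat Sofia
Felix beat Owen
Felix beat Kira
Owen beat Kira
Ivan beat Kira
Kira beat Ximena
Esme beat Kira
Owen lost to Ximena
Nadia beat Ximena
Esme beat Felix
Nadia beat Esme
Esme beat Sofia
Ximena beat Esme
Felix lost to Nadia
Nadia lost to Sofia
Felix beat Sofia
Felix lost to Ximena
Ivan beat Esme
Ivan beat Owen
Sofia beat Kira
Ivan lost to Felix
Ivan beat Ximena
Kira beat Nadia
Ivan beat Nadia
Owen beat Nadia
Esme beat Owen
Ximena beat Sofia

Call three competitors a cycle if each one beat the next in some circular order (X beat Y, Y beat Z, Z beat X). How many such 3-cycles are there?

Win totals: Sofia 2, Ximena 4, Felix 4, Owen 3, Esme 4, Nadia 3, Ivan 6, Kira 2.
A competitor with w wins dominates both others in C(w,2) triples; summing gives 1 + 6 + 6 + 3 + 6 + 3 + 15 + 1 = 41 transitive triples.
Total triples C(8,3) = 56, so cyclic triples = 56 − 41 = 15.

15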